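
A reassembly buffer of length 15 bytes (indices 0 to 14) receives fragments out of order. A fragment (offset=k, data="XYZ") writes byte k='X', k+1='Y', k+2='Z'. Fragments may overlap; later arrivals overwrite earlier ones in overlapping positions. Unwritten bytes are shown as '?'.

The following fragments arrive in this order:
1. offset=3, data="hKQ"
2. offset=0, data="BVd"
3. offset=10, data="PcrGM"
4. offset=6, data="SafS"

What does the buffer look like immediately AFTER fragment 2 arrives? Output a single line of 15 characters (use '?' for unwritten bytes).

Answer: BVdhKQ?????????

Derivation:
Fragment 1: offset=3 data="hKQ" -> buffer=???hKQ?????????
Fragment 2: offset=0 data="BVd" -> buffer=BVdhKQ?????????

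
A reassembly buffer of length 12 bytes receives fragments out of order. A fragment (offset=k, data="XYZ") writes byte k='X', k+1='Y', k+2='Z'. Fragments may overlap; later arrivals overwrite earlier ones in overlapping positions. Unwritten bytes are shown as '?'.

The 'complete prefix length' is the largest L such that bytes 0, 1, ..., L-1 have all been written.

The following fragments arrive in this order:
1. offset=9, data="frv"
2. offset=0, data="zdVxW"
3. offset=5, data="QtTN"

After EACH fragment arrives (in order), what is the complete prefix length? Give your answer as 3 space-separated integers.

Answer: 0 5 12

Derivation:
Fragment 1: offset=9 data="frv" -> buffer=?????????frv -> prefix_len=0
Fragment 2: offset=0 data="zdVxW" -> buffer=zdVxW????frv -> prefix_len=5
Fragment 3: offset=5 data="QtTN" -> buffer=zdVxWQtTNfrv -> prefix_len=12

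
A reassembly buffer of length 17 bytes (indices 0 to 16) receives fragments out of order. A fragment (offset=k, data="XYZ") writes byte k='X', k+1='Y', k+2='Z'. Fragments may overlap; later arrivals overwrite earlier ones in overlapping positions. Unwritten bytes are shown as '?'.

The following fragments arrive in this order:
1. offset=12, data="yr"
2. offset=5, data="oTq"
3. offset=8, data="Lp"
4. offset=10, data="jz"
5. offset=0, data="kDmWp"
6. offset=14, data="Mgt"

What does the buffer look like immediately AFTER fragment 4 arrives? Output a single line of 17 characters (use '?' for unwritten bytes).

Answer: ?????oTqLpjzyr???

Derivation:
Fragment 1: offset=12 data="yr" -> buffer=????????????yr???
Fragment 2: offset=5 data="oTq" -> buffer=?????oTq????yr???
Fragment 3: offset=8 data="Lp" -> buffer=?????oTqLp??yr???
Fragment 4: offset=10 data="jz" -> buffer=?????oTqLpjzyr???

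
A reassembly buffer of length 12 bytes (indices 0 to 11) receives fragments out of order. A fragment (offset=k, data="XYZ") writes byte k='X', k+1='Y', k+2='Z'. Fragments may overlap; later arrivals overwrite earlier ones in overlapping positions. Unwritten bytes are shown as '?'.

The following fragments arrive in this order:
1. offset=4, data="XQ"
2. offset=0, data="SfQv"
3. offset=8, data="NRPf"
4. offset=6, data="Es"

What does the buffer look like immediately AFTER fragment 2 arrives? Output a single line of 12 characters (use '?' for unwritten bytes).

Fragment 1: offset=4 data="XQ" -> buffer=????XQ??????
Fragment 2: offset=0 data="SfQv" -> buffer=SfQvXQ??????

Answer: SfQvXQ??????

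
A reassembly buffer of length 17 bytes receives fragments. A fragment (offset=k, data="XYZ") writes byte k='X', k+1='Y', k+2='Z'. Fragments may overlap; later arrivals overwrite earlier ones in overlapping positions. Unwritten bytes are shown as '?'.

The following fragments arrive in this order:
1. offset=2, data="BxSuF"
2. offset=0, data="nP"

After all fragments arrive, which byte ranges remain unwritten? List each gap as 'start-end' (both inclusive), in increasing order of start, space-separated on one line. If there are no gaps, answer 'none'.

Fragment 1: offset=2 len=5
Fragment 2: offset=0 len=2
Gaps: 7-16

Answer: 7-16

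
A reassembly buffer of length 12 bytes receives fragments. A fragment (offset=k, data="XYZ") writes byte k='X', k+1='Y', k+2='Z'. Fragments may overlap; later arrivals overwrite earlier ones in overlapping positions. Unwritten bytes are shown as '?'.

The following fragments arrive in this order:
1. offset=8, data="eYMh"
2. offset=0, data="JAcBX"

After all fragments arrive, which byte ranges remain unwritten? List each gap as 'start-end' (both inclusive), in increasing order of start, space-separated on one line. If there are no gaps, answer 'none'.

Answer: 5-7

Derivation:
Fragment 1: offset=8 len=4
Fragment 2: offset=0 len=5
Gaps: 5-7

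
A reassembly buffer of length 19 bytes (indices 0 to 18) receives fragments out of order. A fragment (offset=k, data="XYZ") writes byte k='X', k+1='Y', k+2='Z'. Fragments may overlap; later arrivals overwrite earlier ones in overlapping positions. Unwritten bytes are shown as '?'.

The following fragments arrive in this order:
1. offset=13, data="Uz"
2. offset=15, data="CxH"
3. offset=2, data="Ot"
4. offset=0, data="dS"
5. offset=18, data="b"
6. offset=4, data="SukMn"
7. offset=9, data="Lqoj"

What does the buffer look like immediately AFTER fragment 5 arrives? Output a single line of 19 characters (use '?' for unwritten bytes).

Answer: dSOt?????????UzCxHb

Derivation:
Fragment 1: offset=13 data="Uz" -> buffer=?????????????Uz????
Fragment 2: offset=15 data="CxH" -> buffer=?????????????UzCxH?
Fragment 3: offset=2 data="Ot" -> buffer=??Ot?????????UzCxH?
Fragment 4: offset=0 data="dS" -> buffer=dSOt?????????UzCxH?
Fragment 5: offset=18 data="b" -> buffer=dSOt?????????UzCxHb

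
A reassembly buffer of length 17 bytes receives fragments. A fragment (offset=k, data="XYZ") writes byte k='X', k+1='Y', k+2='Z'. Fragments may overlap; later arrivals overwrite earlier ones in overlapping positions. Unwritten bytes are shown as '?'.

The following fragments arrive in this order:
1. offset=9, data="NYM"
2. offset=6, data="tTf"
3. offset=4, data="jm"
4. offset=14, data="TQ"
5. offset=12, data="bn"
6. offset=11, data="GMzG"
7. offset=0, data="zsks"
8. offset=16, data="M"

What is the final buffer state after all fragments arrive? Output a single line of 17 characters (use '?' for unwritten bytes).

Answer: zsksjmtTfNYGMzGQM

Derivation:
Fragment 1: offset=9 data="NYM" -> buffer=?????????NYM?????
Fragment 2: offset=6 data="tTf" -> buffer=??????tTfNYM?????
Fragment 3: offset=4 data="jm" -> buffer=????jmtTfNYM?????
Fragment 4: offset=14 data="TQ" -> buffer=????jmtTfNYM??TQ?
Fragment 5: offset=12 data="bn" -> buffer=????jmtTfNYMbnTQ?
Fragment 6: offset=11 data="GMzG" -> buffer=????jmtTfNYGMzGQ?
Fragment 7: offset=0 data="zsks" -> buffer=zsksjmtTfNYGMzGQ?
Fragment 8: offset=16 data="M" -> buffer=zsksjmtTfNYGMzGQM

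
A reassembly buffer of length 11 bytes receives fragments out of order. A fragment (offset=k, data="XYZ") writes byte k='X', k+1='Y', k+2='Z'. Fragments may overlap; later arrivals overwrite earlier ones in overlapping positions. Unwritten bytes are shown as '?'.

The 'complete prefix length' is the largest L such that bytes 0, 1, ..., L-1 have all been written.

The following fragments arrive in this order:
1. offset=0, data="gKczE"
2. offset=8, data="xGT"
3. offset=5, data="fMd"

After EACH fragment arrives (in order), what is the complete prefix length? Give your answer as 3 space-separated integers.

Answer: 5 5 11

Derivation:
Fragment 1: offset=0 data="gKczE" -> buffer=gKczE?????? -> prefix_len=5
Fragment 2: offset=8 data="xGT" -> buffer=gKczE???xGT -> prefix_len=5
Fragment 3: offset=5 data="fMd" -> buffer=gKczEfMdxGT -> prefix_len=11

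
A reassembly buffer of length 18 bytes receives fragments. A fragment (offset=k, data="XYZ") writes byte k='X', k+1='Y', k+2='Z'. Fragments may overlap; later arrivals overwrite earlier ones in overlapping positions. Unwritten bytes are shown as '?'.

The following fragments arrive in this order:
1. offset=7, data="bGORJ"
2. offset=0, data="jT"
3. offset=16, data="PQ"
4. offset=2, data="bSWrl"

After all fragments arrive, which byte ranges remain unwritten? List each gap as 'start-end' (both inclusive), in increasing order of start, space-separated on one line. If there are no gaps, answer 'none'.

Answer: 12-15

Derivation:
Fragment 1: offset=7 len=5
Fragment 2: offset=0 len=2
Fragment 3: offset=16 len=2
Fragment 4: offset=2 len=5
Gaps: 12-15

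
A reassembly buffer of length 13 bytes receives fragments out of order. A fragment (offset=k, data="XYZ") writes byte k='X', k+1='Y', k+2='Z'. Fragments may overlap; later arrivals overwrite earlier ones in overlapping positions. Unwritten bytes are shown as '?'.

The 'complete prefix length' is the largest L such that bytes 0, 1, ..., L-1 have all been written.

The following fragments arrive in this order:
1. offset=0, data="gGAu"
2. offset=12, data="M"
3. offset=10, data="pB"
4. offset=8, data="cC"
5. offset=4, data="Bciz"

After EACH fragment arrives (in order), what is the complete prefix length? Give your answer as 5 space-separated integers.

Fragment 1: offset=0 data="gGAu" -> buffer=gGAu????????? -> prefix_len=4
Fragment 2: offset=12 data="M" -> buffer=gGAu????????M -> prefix_len=4
Fragment 3: offset=10 data="pB" -> buffer=gGAu??????pBM -> prefix_len=4
Fragment 4: offset=8 data="cC" -> buffer=gGAu????cCpBM -> prefix_len=4
Fragment 5: offset=4 data="Bciz" -> buffer=gGAuBcizcCpBM -> prefix_len=13

Answer: 4 4 4 4 13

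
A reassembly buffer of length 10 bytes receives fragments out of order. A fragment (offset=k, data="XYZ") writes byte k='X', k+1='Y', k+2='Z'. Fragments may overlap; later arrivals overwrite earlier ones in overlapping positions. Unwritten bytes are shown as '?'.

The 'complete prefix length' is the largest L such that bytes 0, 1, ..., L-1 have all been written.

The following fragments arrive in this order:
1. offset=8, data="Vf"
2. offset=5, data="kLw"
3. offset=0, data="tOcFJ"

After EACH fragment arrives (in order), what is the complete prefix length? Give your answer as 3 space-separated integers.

Answer: 0 0 10

Derivation:
Fragment 1: offset=8 data="Vf" -> buffer=????????Vf -> prefix_len=0
Fragment 2: offset=5 data="kLw" -> buffer=?????kLwVf -> prefix_len=0
Fragment 3: offset=0 data="tOcFJ" -> buffer=tOcFJkLwVf -> prefix_len=10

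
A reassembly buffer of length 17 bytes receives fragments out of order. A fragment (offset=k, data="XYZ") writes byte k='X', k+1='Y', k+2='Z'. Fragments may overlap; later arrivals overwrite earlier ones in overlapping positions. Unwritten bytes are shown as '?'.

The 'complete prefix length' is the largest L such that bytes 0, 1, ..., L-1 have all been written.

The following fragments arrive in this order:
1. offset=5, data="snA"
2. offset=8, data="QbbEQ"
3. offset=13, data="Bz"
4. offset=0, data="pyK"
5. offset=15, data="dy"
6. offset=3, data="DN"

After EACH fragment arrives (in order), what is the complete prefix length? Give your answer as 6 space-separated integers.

Answer: 0 0 0 3 3 17

Derivation:
Fragment 1: offset=5 data="snA" -> buffer=?????snA????????? -> prefix_len=0
Fragment 2: offset=8 data="QbbEQ" -> buffer=?????snAQbbEQ???? -> prefix_len=0
Fragment 3: offset=13 data="Bz" -> buffer=?????snAQbbEQBz?? -> prefix_len=0
Fragment 4: offset=0 data="pyK" -> buffer=pyK??snAQbbEQBz?? -> prefix_len=3
Fragment 5: offset=15 data="dy" -> buffer=pyK??snAQbbEQBzdy -> prefix_len=3
Fragment 6: offset=3 data="DN" -> buffer=pyKDNsnAQbbEQBzdy -> prefix_len=17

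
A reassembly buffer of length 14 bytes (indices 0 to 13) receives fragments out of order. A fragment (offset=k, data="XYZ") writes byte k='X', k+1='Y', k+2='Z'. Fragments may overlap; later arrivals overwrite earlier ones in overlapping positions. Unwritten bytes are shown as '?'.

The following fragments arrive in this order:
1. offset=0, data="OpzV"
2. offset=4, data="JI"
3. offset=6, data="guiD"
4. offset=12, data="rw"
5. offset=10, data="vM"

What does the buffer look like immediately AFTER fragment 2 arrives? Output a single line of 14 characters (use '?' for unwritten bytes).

Fragment 1: offset=0 data="OpzV" -> buffer=OpzV??????????
Fragment 2: offset=4 data="JI" -> buffer=OpzVJI????????

Answer: OpzVJI????????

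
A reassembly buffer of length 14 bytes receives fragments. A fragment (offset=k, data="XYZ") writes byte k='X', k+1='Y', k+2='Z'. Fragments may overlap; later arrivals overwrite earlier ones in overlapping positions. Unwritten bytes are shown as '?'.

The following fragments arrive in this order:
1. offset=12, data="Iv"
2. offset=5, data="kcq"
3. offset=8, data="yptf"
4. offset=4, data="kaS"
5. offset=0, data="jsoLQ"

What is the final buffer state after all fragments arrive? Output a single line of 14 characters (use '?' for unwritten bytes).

Fragment 1: offset=12 data="Iv" -> buffer=????????????Iv
Fragment 2: offset=5 data="kcq" -> buffer=?????kcq????Iv
Fragment 3: offset=8 data="yptf" -> buffer=?????kcqyptfIv
Fragment 4: offset=4 data="kaS" -> buffer=????kaSqyptfIv
Fragment 5: offset=0 data="jsoLQ" -> buffer=jsoLQaSqyptfIv

Answer: jsoLQaSqyptfIv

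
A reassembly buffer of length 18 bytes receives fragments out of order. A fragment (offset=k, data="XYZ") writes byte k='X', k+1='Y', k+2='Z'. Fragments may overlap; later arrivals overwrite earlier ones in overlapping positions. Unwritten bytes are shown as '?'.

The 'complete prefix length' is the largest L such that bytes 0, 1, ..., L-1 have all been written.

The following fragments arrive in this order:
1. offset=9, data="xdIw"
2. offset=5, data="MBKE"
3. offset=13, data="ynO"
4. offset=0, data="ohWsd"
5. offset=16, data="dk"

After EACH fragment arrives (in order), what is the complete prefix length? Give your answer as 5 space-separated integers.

Fragment 1: offset=9 data="xdIw" -> buffer=?????????xdIw????? -> prefix_len=0
Fragment 2: offset=5 data="MBKE" -> buffer=?????MBKExdIw????? -> prefix_len=0
Fragment 3: offset=13 data="ynO" -> buffer=?????MBKExdIwynO?? -> prefix_len=0
Fragment 4: offset=0 data="ohWsd" -> buffer=ohWsdMBKExdIwynO?? -> prefix_len=16
Fragment 5: offset=16 data="dk" -> buffer=ohWsdMBKExdIwynOdk -> prefix_len=18

Answer: 0 0 0 16 18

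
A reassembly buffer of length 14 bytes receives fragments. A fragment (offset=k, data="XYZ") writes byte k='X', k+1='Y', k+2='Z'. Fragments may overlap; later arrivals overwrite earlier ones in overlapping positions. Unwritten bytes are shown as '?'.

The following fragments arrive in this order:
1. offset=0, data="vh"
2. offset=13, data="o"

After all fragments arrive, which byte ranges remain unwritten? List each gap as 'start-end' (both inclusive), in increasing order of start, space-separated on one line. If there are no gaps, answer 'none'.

Fragment 1: offset=0 len=2
Fragment 2: offset=13 len=1
Gaps: 2-12

Answer: 2-12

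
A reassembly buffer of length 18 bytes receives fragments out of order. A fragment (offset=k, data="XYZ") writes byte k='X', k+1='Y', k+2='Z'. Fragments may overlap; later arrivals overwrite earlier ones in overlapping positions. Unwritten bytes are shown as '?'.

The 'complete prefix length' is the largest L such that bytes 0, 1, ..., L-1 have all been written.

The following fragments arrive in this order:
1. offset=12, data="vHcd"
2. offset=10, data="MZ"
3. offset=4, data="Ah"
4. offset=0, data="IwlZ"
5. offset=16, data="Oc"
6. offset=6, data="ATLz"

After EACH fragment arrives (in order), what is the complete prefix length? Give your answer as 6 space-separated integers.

Fragment 1: offset=12 data="vHcd" -> buffer=????????????vHcd?? -> prefix_len=0
Fragment 2: offset=10 data="MZ" -> buffer=??????????MZvHcd?? -> prefix_len=0
Fragment 3: offset=4 data="Ah" -> buffer=????Ah????MZvHcd?? -> prefix_len=0
Fragment 4: offset=0 data="IwlZ" -> buffer=IwlZAh????MZvHcd?? -> prefix_len=6
Fragment 5: offset=16 data="Oc" -> buffer=IwlZAh????MZvHcdOc -> prefix_len=6
Fragment 6: offset=6 data="ATLz" -> buffer=IwlZAhATLzMZvHcdOc -> prefix_len=18

Answer: 0 0 0 6 6 18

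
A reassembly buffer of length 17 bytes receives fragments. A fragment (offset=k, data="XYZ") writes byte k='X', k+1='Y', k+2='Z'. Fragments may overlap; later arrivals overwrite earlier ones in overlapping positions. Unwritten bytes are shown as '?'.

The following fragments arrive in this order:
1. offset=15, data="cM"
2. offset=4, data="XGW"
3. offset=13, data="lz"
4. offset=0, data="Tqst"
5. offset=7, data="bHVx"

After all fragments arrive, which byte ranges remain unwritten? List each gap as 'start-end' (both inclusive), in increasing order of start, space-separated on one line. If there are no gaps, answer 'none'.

Answer: 11-12

Derivation:
Fragment 1: offset=15 len=2
Fragment 2: offset=4 len=3
Fragment 3: offset=13 len=2
Fragment 4: offset=0 len=4
Fragment 5: offset=7 len=4
Gaps: 11-12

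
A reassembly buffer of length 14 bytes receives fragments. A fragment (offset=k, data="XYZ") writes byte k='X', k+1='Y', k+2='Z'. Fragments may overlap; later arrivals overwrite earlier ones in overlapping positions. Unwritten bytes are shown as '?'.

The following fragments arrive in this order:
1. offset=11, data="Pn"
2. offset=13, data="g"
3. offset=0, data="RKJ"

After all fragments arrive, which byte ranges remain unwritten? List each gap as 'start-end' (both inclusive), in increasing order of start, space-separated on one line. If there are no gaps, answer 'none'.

Fragment 1: offset=11 len=2
Fragment 2: offset=13 len=1
Fragment 3: offset=0 len=3
Gaps: 3-10

Answer: 3-10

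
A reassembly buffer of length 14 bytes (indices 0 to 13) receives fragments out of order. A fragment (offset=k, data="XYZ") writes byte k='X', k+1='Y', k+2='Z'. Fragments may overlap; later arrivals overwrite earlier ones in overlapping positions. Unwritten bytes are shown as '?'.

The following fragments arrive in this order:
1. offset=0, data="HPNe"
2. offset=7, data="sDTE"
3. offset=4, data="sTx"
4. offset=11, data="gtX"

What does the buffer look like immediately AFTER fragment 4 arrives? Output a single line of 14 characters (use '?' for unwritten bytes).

Answer: HPNesTxsDTEgtX

Derivation:
Fragment 1: offset=0 data="HPNe" -> buffer=HPNe??????????
Fragment 2: offset=7 data="sDTE" -> buffer=HPNe???sDTE???
Fragment 3: offset=4 data="sTx" -> buffer=HPNesTxsDTE???
Fragment 4: offset=11 data="gtX" -> buffer=HPNesTxsDTEgtX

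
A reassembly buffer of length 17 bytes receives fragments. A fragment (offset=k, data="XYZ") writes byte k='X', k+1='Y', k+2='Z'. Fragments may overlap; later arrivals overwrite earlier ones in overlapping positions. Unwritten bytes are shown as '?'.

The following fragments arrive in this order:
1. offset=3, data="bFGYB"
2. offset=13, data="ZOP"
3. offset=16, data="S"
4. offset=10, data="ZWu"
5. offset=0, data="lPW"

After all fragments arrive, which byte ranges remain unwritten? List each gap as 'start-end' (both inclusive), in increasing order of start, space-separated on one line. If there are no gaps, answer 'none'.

Answer: 8-9

Derivation:
Fragment 1: offset=3 len=5
Fragment 2: offset=13 len=3
Fragment 3: offset=16 len=1
Fragment 4: offset=10 len=3
Fragment 5: offset=0 len=3
Gaps: 8-9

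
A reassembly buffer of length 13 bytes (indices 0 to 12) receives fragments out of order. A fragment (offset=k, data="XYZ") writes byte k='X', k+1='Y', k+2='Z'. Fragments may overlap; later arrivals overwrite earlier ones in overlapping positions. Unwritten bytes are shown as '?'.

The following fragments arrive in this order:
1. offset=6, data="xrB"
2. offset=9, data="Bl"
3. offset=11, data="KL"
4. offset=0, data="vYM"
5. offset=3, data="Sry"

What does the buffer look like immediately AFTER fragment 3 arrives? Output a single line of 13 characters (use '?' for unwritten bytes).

Fragment 1: offset=6 data="xrB" -> buffer=??????xrB????
Fragment 2: offset=9 data="Bl" -> buffer=??????xrBBl??
Fragment 3: offset=11 data="KL" -> buffer=??????xrBBlKL

Answer: ??????xrBBlKL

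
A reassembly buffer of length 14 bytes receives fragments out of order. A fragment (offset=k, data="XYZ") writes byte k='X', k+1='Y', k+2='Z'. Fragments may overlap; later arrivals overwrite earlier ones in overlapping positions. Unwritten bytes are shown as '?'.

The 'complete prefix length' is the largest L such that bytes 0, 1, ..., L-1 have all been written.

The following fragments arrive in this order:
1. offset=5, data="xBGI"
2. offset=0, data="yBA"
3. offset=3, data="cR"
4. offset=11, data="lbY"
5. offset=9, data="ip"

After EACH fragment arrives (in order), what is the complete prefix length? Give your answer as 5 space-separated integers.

Answer: 0 3 9 9 14

Derivation:
Fragment 1: offset=5 data="xBGI" -> buffer=?????xBGI????? -> prefix_len=0
Fragment 2: offset=0 data="yBA" -> buffer=yBA??xBGI????? -> prefix_len=3
Fragment 3: offset=3 data="cR" -> buffer=yBAcRxBGI????? -> prefix_len=9
Fragment 4: offset=11 data="lbY" -> buffer=yBAcRxBGI??lbY -> prefix_len=9
Fragment 5: offset=9 data="ip" -> buffer=yBAcRxBGIiplbY -> prefix_len=14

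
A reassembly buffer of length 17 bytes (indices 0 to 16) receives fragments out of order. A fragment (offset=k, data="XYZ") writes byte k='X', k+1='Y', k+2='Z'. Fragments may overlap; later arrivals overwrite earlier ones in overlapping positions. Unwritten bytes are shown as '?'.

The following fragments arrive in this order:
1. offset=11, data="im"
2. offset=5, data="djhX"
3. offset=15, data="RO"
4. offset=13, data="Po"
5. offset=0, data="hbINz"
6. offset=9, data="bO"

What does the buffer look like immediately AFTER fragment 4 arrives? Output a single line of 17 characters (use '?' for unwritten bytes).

Answer: ?????djhX??imPoRO

Derivation:
Fragment 1: offset=11 data="im" -> buffer=???????????im????
Fragment 2: offset=5 data="djhX" -> buffer=?????djhX??im????
Fragment 3: offset=15 data="RO" -> buffer=?????djhX??im??RO
Fragment 4: offset=13 data="Po" -> buffer=?????djhX??imPoRO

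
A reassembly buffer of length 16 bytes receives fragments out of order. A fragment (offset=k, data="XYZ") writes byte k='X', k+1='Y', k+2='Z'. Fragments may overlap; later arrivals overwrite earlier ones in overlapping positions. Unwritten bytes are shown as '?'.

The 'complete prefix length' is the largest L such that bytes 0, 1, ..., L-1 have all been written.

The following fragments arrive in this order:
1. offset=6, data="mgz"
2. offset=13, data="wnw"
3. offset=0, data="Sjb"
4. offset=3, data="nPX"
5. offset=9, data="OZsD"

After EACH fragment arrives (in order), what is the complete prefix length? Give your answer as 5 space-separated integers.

Answer: 0 0 3 9 16

Derivation:
Fragment 1: offset=6 data="mgz" -> buffer=??????mgz??????? -> prefix_len=0
Fragment 2: offset=13 data="wnw" -> buffer=??????mgz????wnw -> prefix_len=0
Fragment 3: offset=0 data="Sjb" -> buffer=Sjb???mgz????wnw -> prefix_len=3
Fragment 4: offset=3 data="nPX" -> buffer=SjbnPXmgz????wnw -> prefix_len=9
Fragment 5: offset=9 data="OZsD" -> buffer=SjbnPXmgzOZsDwnw -> prefix_len=16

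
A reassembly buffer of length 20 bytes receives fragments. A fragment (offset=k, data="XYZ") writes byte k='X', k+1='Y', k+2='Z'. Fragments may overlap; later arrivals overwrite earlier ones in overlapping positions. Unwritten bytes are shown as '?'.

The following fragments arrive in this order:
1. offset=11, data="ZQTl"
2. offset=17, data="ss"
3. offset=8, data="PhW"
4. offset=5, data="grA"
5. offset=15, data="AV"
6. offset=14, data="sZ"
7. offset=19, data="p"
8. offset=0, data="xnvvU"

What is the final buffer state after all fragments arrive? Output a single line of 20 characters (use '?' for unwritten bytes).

Answer: xnvvUgrAPhWZQTsZVssp

Derivation:
Fragment 1: offset=11 data="ZQTl" -> buffer=???????????ZQTl?????
Fragment 2: offset=17 data="ss" -> buffer=???????????ZQTl??ss?
Fragment 3: offset=8 data="PhW" -> buffer=????????PhWZQTl??ss?
Fragment 4: offset=5 data="grA" -> buffer=?????grAPhWZQTl??ss?
Fragment 5: offset=15 data="AV" -> buffer=?????grAPhWZQTlAVss?
Fragment 6: offset=14 data="sZ" -> buffer=?????grAPhWZQTsZVss?
Fragment 7: offset=19 data="p" -> buffer=?????grAPhWZQTsZVssp
Fragment 8: offset=0 data="xnvvU" -> buffer=xnvvUgrAPhWZQTsZVssp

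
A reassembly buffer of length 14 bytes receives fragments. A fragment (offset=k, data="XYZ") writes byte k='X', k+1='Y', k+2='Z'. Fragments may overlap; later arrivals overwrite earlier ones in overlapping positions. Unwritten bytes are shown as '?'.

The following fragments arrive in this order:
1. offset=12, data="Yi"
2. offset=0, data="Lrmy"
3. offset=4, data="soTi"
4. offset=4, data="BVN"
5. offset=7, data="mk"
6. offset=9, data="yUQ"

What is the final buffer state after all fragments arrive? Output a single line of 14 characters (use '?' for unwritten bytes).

Fragment 1: offset=12 data="Yi" -> buffer=????????????Yi
Fragment 2: offset=0 data="Lrmy" -> buffer=Lrmy????????Yi
Fragment 3: offset=4 data="soTi" -> buffer=LrmysoTi????Yi
Fragment 4: offset=4 data="BVN" -> buffer=LrmyBVNi????Yi
Fragment 5: offset=7 data="mk" -> buffer=LrmyBVNmk???Yi
Fragment 6: offset=9 data="yUQ" -> buffer=LrmyBVNmkyUQYi

Answer: LrmyBVNmkyUQYi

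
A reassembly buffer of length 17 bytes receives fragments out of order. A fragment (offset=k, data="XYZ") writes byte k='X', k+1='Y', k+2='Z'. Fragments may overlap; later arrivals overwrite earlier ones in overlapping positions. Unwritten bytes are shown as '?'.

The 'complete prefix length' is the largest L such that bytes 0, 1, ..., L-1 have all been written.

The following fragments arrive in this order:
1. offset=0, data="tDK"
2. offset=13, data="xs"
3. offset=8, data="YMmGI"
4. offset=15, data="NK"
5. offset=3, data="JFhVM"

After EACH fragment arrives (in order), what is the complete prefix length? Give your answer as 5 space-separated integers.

Fragment 1: offset=0 data="tDK" -> buffer=tDK?????????????? -> prefix_len=3
Fragment 2: offset=13 data="xs" -> buffer=tDK??????????xs?? -> prefix_len=3
Fragment 3: offset=8 data="YMmGI" -> buffer=tDK?????YMmGIxs?? -> prefix_len=3
Fragment 4: offset=15 data="NK" -> buffer=tDK?????YMmGIxsNK -> prefix_len=3
Fragment 5: offset=3 data="JFhVM" -> buffer=tDKJFhVMYMmGIxsNK -> prefix_len=17

Answer: 3 3 3 3 17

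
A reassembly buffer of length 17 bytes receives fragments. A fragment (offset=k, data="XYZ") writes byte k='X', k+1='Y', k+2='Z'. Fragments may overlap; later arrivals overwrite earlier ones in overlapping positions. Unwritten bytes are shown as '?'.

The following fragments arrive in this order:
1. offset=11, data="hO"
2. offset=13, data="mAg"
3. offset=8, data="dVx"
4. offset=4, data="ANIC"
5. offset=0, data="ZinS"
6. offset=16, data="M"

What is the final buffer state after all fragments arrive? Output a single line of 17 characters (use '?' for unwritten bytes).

Fragment 1: offset=11 data="hO" -> buffer=???????????hO????
Fragment 2: offset=13 data="mAg" -> buffer=???????????hOmAg?
Fragment 3: offset=8 data="dVx" -> buffer=????????dVxhOmAg?
Fragment 4: offset=4 data="ANIC" -> buffer=????ANICdVxhOmAg?
Fragment 5: offset=0 data="ZinS" -> buffer=ZinSANICdVxhOmAg?
Fragment 6: offset=16 data="M" -> buffer=ZinSANICdVxhOmAgM

Answer: ZinSANICdVxhOmAgM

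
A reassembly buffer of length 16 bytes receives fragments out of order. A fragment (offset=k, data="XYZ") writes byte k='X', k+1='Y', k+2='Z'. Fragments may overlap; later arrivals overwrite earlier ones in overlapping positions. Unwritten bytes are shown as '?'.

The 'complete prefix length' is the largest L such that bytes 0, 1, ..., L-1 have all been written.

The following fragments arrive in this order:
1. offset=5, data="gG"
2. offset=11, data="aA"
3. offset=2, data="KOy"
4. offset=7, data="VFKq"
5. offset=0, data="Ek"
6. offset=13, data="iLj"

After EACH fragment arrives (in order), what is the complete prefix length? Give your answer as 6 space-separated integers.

Answer: 0 0 0 0 13 16

Derivation:
Fragment 1: offset=5 data="gG" -> buffer=?????gG????????? -> prefix_len=0
Fragment 2: offset=11 data="aA" -> buffer=?????gG????aA??? -> prefix_len=0
Fragment 3: offset=2 data="KOy" -> buffer=??KOygG????aA??? -> prefix_len=0
Fragment 4: offset=7 data="VFKq" -> buffer=??KOygGVFKqaA??? -> prefix_len=0
Fragment 5: offset=0 data="Ek" -> buffer=EkKOygGVFKqaA??? -> prefix_len=13
Fragment 6: offset=13 data="iLj" -> buffer=EkKOygGVFKqaAiLj -> prefix_len=16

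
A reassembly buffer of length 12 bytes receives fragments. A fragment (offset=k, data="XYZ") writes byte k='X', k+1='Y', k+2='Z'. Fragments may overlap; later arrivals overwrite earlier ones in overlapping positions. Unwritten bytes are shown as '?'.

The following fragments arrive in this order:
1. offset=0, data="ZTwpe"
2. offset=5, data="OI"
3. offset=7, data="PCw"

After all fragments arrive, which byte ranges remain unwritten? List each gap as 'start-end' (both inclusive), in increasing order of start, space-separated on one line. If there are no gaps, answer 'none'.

Answer: 10-11

Derivation:
Fragment 1: offset=0 len=5
Fragment 2: offset=5 len=2
Fragment 3: offset=7 len=3
Gaps: 10-11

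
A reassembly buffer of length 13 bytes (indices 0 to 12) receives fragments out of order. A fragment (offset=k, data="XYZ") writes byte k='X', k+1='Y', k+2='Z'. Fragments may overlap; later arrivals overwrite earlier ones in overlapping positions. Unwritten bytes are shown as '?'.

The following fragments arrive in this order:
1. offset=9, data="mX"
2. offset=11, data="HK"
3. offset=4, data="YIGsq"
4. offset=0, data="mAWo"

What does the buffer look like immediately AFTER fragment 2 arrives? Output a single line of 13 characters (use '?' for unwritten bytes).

Answer: ?????????mXHK

Derivation:
Fragment 1: offset=9 data="mX" -> buffer=?????????mX??
Fragment 2: offset=11 data="HK" -> buffer=?????????mXHK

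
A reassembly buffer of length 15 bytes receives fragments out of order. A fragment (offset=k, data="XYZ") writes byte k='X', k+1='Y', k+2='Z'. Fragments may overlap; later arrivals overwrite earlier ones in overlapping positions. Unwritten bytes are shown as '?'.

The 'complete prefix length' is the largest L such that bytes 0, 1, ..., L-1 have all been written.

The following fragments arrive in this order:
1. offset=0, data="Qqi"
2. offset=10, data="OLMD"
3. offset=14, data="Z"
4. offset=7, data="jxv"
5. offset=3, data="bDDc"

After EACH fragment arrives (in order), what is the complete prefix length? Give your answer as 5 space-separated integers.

Fragment 1: offset=0 data="Qqi" -> buffer=Qqi???????????? -> prefix_len=3
Fragment 2: offset=10 data="OLMD" -> buffer=Qqi???????OLMD? -> prefix_len=3
Fragment 3: offset=14 data="Z" -> buffer=Qqi???????OLMDZ -> prefix_len=3
Fragment 4: offset=7 data="jxv" -> buffer=Qqi????jxvOLMDZ -> prefix_len=3
Fragment 5: offset=3 data="bDDc" -> buffer=QqibDDcjxvOLMDZ -> prefix_len=15

Answer: 3 3 3 3 15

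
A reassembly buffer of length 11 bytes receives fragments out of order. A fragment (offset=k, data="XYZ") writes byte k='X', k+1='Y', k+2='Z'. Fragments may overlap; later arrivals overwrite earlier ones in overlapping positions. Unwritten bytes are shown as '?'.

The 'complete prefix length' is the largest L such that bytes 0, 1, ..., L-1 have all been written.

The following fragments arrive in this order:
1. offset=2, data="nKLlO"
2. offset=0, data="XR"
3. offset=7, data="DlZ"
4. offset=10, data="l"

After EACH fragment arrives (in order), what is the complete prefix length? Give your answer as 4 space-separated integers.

Fragment 1: offset=2 data="nKLlO" -> buffer=??nKLlO???? -> prefix_len=0
Fragment 2: offset=0 data="XR" -> buffer=XRnKLlO???? -> prefix_len=7
Fragment 3: offset=7 data="DlZ" -> buffer=XRnKLlODlZ? -> prefix_len=10
Fragment 4: offset=10 data="l" -> buffer=XRnKLlODlZl -> prefix_len=11

Answer: 0 7 10 11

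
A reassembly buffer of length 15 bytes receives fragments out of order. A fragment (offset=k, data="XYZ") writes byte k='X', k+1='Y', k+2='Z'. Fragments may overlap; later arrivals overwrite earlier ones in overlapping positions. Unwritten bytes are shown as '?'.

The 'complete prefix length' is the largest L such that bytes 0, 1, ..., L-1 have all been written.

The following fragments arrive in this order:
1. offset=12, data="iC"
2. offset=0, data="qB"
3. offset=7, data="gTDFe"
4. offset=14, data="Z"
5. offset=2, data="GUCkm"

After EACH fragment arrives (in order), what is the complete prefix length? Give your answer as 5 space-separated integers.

Fragment 1: offset=12 data="iC" -> buffer=????????????iC? -> prefix_len=0
Fragment 2: offset=0 data="qB" -> buffer=qB??????????iC? -> prefix_len=2
Fragment 3: offset=7 data="gTDFe" -> buffer=qB?????gTDFeiC? -> prefix_len=2
Fragment 4: offset=14 data="Z" -> buffer=qB?????gTDFeiCZ -> prefix_len=2
Fragment 5: offset=2 data="GUCkm" -> buffer=qBGUCkmgTDFeiCZ -> prefix_len=15

Answer: 0 2 2 2 15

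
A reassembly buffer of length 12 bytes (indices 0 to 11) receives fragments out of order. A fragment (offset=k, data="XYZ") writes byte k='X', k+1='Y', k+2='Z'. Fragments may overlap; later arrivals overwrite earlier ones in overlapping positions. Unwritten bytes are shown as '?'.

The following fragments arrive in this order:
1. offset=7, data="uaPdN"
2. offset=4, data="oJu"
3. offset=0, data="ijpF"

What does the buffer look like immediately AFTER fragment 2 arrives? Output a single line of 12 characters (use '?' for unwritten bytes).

Fragment 1: offset=7 data="uaPdN" -> buffer=???????uaPdN
Fragment 2: offset=4 data="oJu" -> buffer=????oJuuaPdN

Answer: ????oJuuaPdN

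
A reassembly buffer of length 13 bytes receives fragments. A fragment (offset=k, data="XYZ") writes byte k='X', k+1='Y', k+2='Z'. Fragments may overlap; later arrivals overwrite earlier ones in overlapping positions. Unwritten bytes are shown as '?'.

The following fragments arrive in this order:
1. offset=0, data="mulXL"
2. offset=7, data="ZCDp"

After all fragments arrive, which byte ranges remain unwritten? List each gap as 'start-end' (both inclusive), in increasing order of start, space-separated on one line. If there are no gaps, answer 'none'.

Answer: 5-6 11-12

Derivation:
Fragment 1: offset=0 len=5
Fragment 2: offset=7 len=4
Gaps: 5-6 11-12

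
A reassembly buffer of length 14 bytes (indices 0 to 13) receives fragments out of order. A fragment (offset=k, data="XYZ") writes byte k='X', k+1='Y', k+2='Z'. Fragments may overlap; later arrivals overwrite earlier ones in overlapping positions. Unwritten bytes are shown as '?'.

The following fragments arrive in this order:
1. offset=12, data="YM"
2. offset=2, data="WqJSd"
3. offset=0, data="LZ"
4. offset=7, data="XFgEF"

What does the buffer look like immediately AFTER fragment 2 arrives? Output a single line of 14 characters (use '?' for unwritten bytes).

Fragment 1: offset=12 data="YM" -> buffer=????????????YM
Fragment 2: offset=2 data="WqJSd" -> buffer=??WqJSd?????YM

Answer: ??WqJSd?????YM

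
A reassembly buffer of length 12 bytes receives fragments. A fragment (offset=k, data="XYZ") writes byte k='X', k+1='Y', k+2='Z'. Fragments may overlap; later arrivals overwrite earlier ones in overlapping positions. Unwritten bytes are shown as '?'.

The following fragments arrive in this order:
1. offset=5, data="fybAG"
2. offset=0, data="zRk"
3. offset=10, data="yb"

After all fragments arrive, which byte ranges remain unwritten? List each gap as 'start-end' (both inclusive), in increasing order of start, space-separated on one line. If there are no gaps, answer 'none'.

Answer: 3-4

Derivation:
Fragment 1: offset=5 len=5
Fragment 2: offset=0 len=3
Fragment 3: offset=10 len=2
Gaps: 3-4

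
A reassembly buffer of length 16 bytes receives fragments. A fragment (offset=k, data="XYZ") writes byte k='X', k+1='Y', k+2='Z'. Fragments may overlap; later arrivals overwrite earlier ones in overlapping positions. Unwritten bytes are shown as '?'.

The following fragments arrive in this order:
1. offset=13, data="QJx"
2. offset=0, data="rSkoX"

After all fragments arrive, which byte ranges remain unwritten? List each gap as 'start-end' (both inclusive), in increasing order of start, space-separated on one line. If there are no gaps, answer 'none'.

Answer: 5-12

Derivation:
Fragment 1: offset=13 len=3
Fragment 2: offset=0 len=5
Gaps: 5-12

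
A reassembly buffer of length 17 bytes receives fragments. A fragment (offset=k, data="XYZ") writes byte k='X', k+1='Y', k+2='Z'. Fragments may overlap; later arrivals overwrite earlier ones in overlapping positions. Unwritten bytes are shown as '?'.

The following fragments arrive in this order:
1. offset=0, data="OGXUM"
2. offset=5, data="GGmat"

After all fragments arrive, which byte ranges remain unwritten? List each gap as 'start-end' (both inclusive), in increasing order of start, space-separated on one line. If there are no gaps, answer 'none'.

Answer: 10-16

Derivation:
Fragment 1: offset=0 len=5
Fragment 2: offset=5 len=5
Gaps: 10-16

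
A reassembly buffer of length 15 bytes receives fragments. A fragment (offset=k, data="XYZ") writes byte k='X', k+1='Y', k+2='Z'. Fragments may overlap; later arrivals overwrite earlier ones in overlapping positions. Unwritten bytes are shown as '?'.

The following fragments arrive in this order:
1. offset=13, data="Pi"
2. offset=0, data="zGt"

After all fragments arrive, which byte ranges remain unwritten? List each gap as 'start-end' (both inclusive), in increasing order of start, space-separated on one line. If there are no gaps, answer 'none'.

Fragment 1: offset=13 len=2
Fragment 2: offset=0 len=3
Gaps: 3-12

Answer: 3-12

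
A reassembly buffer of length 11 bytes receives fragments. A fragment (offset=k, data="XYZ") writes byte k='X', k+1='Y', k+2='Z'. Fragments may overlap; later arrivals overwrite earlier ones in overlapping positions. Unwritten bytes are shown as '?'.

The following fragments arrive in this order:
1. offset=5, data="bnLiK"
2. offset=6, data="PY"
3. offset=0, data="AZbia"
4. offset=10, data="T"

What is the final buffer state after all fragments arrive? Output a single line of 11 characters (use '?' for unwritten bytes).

Answer: AZbiabPYiKT

Derivation:
Fragment 1: offset=5 data="bnLiK" -> buffer=?????bnLiK?
Fragment 2: offset=6 data="PY" -> buffer=?????bPYiK?
Fragment 3: offset=0 data="AZbia" -> buffer=AZbiabPYiK?
Fragment 4: offset=10 data="T" -> buffer=AZbiabPYiKT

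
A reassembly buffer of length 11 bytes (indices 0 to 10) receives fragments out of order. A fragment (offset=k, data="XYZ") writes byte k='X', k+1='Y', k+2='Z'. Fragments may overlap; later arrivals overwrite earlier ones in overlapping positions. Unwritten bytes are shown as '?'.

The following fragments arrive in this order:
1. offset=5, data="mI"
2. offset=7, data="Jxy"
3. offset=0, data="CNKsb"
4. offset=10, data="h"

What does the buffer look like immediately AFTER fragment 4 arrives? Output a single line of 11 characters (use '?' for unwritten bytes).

Answer: CNKsbmIJxyh

Derivation:
Fragment 1: offset=5 data="mI" -> buffer=?????mI????
Fragment 2: offset=7 data="Jxy" -> buffer=?????mIJxy?
Fragment 3: offset=0 data="CNKsb" -> buffer=CNKsbmIJxy?
Fragment 4: offset=10 data="h" -> buffer=CNKsbmIJxyh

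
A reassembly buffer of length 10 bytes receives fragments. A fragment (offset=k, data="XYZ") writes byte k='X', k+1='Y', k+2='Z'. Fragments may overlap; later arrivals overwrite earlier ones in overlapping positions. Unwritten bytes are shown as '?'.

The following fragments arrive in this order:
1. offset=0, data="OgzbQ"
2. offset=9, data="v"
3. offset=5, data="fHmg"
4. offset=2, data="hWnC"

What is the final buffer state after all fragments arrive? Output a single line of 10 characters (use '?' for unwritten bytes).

Answer: OghWnCHmgv

Derivation:
Fragment 1: offset=0 data="OgzbQ" -> buffer=OgzbQ?????
Fragment 2: offset=9 data="v" -> buffer=OgzbQ????v
Fragment 3: offset=5 data="fHmg" -> buffer=OgzbQfHmgv
Fragment 4: offset=2 data="hWnC" -> buffer=OghWnCHmgv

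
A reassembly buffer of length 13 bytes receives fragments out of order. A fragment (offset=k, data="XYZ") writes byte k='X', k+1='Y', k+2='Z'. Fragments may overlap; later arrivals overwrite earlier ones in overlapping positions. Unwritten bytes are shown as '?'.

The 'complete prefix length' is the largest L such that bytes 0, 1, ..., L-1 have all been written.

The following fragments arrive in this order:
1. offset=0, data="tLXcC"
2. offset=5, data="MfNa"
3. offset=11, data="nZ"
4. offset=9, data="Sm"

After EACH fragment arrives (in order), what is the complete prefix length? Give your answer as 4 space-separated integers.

Fragment 1: offset=0 data="tLXcC" -> buffer=tLXcC???????? -> prefix_len=5
Fragment 2: offset=5 data="MfNa" -> buffer=tLXcCMfNa???? -> prefix_len=9
Fragment 3: offset=11 data="nZ" -> buffer=tLXcCMfNa??nZ -> prefix_len=9
Fragment 4: offset=9 data="Sm" -> buffer=tLXcCMfNaSmnZ -> prefix_len=13

Answer: 5 9 9 13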